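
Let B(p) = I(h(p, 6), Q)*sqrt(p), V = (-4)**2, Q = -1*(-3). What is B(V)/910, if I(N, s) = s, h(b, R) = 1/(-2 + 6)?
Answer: 6/455 ≈ 0.013187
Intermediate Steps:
h(b, R) = 1/4
Q = 3
V = 16
B(p) = 3*sqrt(p)
B(V)/910 = (3*sqrt(16))/910 = (3*4)*(1/910) = 12*(1/910) = 6/455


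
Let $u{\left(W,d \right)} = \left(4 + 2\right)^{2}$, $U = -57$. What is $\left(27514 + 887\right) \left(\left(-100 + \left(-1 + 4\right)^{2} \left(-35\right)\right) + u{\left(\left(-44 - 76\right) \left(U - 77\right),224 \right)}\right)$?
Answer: $-10763979$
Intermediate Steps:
$u{\left(W,d \right)} = 36$ ($u{\left(W,d \right)} = 6^{2} = 36$)
$\left(27514 + 887\right) \left(\left(-100 + \left(-1 + 4\right)^{2} \left(-35\right)\right) + u{\left(\left(-44 - 76\right) \left(U - 77\right),224 \right)}\right) = \left(27514 + 887\right) \left(\left(-100 + \left(-1 + 4\right)^{2} \left(-35\right)\right) + 36\right) = 28401 \left(\left(-100 + 3^{2} \left(-35\right)\right) + 36\right) = 28401 \left(\left(-100 + 9 \left(-35\right)\right) + 36\right) = 28401 \left(\left(-100 - 315\right) + 36\right) = 28401 \left(-415 + 36\right) = 28401 \left(-379\right) = -10763979$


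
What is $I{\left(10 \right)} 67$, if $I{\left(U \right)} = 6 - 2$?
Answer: $268$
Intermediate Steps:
$I{\left(U \right)} = 4$
$I{\left(10 \right)} 67 = 4 \cdot 67 = 268$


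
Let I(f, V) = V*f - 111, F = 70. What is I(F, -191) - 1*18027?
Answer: -31508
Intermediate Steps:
I(f, V) = -111 + V*f
I(F, -191) - 1*18027 = (-111 - 191*70) - 1*18027 = (-111 - 13370) - 18027 = -13481 - 18027 = -31508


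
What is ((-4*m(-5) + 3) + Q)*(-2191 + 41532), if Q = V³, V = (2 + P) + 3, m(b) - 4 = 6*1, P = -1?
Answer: 1062207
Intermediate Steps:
m(b) = 10 (m(b) = 4 + 6*1 = 4 + 6 = 10)
V = 4 (V = (2 - 1) + 3 = 1 + 3 = 4)
Q = 64 (Q = 4³ = 64)
((-4*m(-5) + 3) + Q)*(-2191 + 41532) = ((-4*10 + 3) + 64)*(-2191 + 41532) = ((-40 + 3) + 64)*39341 = (-37 + 64)*39341 = 27*39341 = 1062207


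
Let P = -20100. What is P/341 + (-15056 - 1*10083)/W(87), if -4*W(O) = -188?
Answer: -9517099/16027 ≈ -593.82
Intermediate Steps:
W(O) = 47 (W(O) = -¼*(-188) = 47)
P/341 + (-15056 - 1*10083)/W(87) = -20100/341 + (-15056 - 1*10083)/47 = -20100*1/341 + (-15056 - 10083)*(1/47) = -20100/341 - 25139*1/47 = -20100/341 - 25139/47 = -9517099/16027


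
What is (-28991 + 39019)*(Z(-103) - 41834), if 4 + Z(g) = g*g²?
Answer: -11377417820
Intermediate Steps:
Z(g) = -4 + g³ (Z(g) = -4 + g*g² = -4 + g³)
(-28991 + 39019)*(Z(-103) - 41834) = (-28991 + 39019)*((-4 + (-103)³) - 41834) = 10028*((-4 - 1092727) - 41834) = 10028*(-1092731 - 41834) = 10028*(-1134565) = -11377417820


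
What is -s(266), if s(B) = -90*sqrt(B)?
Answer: 90*sqrt(266) ≈ 1467.9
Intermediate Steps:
-s(266) = -(-90)*sqrt(266) = 90*sqrt(266)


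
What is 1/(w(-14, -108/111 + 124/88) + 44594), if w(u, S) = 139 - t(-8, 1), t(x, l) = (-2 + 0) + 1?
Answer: 1/44734 ≈ 2.2354e-5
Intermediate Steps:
t(x, l) = -1 (t(x, l) = -2 + 1 = -1)
w(u, S) = 140 (w(u, S) = 139 - 1*(-1) = 139 + 1 = 140)
1/(w(-14, -108/111 + 124/88) + 44594) = 1/(140 + 44594) = 1/44734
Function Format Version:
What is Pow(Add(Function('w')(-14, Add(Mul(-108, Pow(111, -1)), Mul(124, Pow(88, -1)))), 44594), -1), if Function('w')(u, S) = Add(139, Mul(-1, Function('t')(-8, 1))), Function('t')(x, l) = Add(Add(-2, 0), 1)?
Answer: Rational(1, 44734) ≈ 2.2354e-5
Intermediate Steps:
Function('t')(x, l) = -1 (Function('t')(x, l) = Add(-2, 1) = -1)
Function('w')(u, S) = 140 (Function('w')(u, S) = Add(139, Mul(-1, -1)) = Add(139, 1) = 140)
Pow(Add(Function('w')(-14, Add(Mul(-108, Pow(111, -1)), Mul(124, Pow(88, -1)))), 44594), -1) = Pow(Add(140, 44594), -1) = Pow(44734, -1) = Rational(1, 44734)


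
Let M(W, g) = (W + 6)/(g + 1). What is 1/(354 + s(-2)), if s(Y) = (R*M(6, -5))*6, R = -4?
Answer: 1/426 ≈ 0.0023474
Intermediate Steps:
M(W, g) = (6 + W)/(1 + g)
s(Y) = 72 (s(Y) = -4*(6 + 6)/(1 - 5)*6 = -4*12/(-4)*6 = -(-1)*12*6 = -4*(-3)*6 = 12*6 = 72)
1/(354 + s(-2)) = 1/(354 + 72) = 1/426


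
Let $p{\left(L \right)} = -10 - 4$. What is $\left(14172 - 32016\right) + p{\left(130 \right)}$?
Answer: $-17858$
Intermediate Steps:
$p{\left(L \right)} = -14$
$\left(14172 - 32016\right) + p{\left(130 \right)} = \left(14172 - 32016\right) - 14 = -17844 - 14 = -17858$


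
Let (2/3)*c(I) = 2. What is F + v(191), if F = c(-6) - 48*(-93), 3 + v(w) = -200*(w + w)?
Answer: -71936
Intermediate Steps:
v(w) = -3 - 400*w (v(w) = -3 - 200*(w + w) = -3 - 400*w)
c(I) = 3 (c(I) = (3/2)*2 = 3)
F = 4467 (F = 3 - 48*(-93) = 3 + 4464 = 4467)
F + v(191) = 4467 + (-3 - 400*191) = 4467 + (-3 - 76400) = 4467 - 76403 = -71936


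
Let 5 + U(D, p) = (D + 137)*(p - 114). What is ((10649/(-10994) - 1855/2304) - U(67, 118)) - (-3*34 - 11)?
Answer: -385334609/550656 ≈ -699.77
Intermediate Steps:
U(D, p) = -5 + (-114 + p)*(137 + D) (U(D, p) = -5 + (D + 137)*(p - 114) = -5 + (137 + D)*(-114 + p) = -5 + (-114 + p)*(137 + D))
((10649/(-10994) - 1855/2304) - U(67, 118)) - (-3*34 - 11) = ((10649/(-10994) - 1855/2304) - (-15623 - 114*67 + 137*118 + 67*118)) - (-3*34 - 11) = ((10649*(-1/10994) - 1855*1/2304) - (-15623 - 7638 + 16166 + 7906)) - (-102 - 11) = ((-463/478 - 1855/2304) - 1*811) - 1*(-113) = (-976721/550656 - 811) + 113 = -447558737/550656 + 113 = -385334609/550656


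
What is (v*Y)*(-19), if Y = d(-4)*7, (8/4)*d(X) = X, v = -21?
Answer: -5586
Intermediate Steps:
d(X) = X/2
Y = -14 (Y = ((1/2)*(-4))*7 = -2*7 = -14)
(v*Y)*(-19) = -21*(-14)*(-19) = 294*(-19) = -5586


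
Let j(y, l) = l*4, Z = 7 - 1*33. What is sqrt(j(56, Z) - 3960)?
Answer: 4*I*sqrt(254) ≈ 63.75*I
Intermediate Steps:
Z = -26 (Z = 7 - 33 = -26)
j(y, l) = 4*l
sqrt(j(56, Z) - 3960) = sqrt(4*(-26) - 3960) = sqrt(-104 - 3960) = sqrt(-4064) = 4*I*sqrt(254)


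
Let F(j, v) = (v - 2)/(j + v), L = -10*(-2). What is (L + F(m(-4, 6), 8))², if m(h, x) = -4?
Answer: 1849/4 ≈ 462.25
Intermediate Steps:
L = 20
F(j, v) = (-2 + v)/(j + v)
(L + F(m(-4, 6), 8))² = (20 + (-2 + 8)/(-4 + 8))² = (20 + 6/4)² = (20 + (¼)*6)² = (20 + 3/2)² = (43/2)² = 1849/4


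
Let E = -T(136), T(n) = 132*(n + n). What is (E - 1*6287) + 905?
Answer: -41286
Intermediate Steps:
T(n) = 264*n (T(n) = 132*(2*n) = 264*n)
E = -35904 (E = -264*136 = -1*35904 = -35904)
(E - 1*6287) + 905 = (-35904 - 1*6287) + 905 = (-35904 - 6287) + 905 = -42191 + 905 = -41286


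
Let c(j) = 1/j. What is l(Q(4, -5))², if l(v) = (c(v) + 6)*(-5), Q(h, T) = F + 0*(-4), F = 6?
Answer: 34225/36 ≈ 950.69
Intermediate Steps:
c(j) = 1/j
Q(h, T) = 6 (Q(h, T) = 6 + 0*(-4) = 6 + 0 = 6)
l(v) = -30 - 5/v (l(v) = (1/v + 6)*(-5) = (6 + 1/v)*(-5) = -30 - 5/v)
l(Q(4, -5))² = (-30 - 5/6)² = (-30 - 5*⅙)² = (-30 - ⅚)² = (-185/6)² = 34225/36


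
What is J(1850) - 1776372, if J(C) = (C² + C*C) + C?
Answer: 5070478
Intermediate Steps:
J(C) = C + 2*C² (J(C) = (C² + C²) + C = 2*C² + C = C + 2*C²)
J(1850) - 1776372 = 1850*(1 + 2*1850) - 1776372 = 1850*(1 + 3700) - 1776372 = 1850*3701 - 1776372 = 6846850 - 1776372 = 5070478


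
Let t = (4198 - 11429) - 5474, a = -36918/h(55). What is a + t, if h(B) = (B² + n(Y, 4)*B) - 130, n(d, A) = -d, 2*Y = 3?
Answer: -7948829/625 ≈ -12718.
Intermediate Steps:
Y = 3/2 (Y = (½)*3 = 3/2 ≈ 1.5000)
h(B) = -130 + B² - 3*B/2 (h(B) = (B² + (-1*3/2)*B) - 130 = (B² - 3*B/2) - 130 = -130 + B² - 3*B/2)
a = -8204/625 (a = -36918/(-130 + 55² - 3/2*55) = -36918/(-130 + 3025 - 165/2) = -36918/5625/2 = -36918*2/5625 = -8204/625 ≈ -13.126)
t = -12705 (t = -7231 - 5474 = -12705)
a + t = -8204/625 - 12705 = -7948829/625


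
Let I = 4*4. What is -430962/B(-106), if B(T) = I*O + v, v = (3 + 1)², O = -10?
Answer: 71827/24 ≈ 2992.8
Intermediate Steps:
I = 16
v = 16 (v = 4² = 16)
B(T) = -144 (B(T) = 16*(-10) + 16 = -160 + 16 = -144)
-430962/B(-106) = -430962/(-144) = -430962*(-1/144) = 71827/24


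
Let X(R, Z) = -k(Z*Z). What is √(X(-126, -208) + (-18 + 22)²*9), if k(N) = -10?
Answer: √154 ≈ 12.410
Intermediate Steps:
X(R, Z) = 10 (X(R, Z) = -1*(-10) = 10)
√(X(-126, -208) + (-18 + 22)²*9) = √(10 + (-18 + 22)²*9) = √(10 + 4²*9) = √(10 + 16*9) = √(10 + 144) = √154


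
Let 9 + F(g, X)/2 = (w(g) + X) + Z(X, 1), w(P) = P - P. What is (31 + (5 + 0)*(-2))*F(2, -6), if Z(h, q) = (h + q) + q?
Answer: -798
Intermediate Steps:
w(P) = 0
Z(h, q) = h + 2*q
F(g, X) = -14 + 4*X (F(g, X) = -18 + 2*((0 + X) + (X + 2*1)) = -18 + 2*(X + (X + 2)) = -18 + 2*(X + (2 + X)) = -18 + 2*(2 + 2*X) = -18 + (4 + 4*X) = -14 + 4*X)
(31 + (5 + 0)*(-2))*F(2, -6) = (31 + (5 + 0)*(-2))*(-14 + 4*(-6)) = (31 + 5*(-2))*(-14 - 24) = (31 - 10)*(-38) = 21*(-38) = -798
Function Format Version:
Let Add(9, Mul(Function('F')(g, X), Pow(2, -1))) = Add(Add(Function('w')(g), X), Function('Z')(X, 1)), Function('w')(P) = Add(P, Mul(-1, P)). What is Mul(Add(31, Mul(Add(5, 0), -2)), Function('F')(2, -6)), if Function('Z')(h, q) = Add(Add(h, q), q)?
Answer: -798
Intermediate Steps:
Function('w')(P) = 0
Function('Z')(h, q) = Add(h, Mul(2, q))
Function('F')(g, X) = Add(-14, Mul(4, X)) (Function('F')(g, X) = Add(-18, Mul(2, Add(Add(0, X), Add(X, Mul(2, 1))))) = Add(-18, Mul(2, Add(X, Add(X, 2)))) = Add(-18, Mul(2, Add(X, Add(2, X)))) = Add(-18, Mul(2, Add(2, Mul(2, X)))) = Add(-18, Add(4, Mul(4, X))) = Add(-14, Mul(4, X)))
Mul(Add(31, Mul(Add(5, 0), -2)), Function('F')(2, -6)) = Mul(Add(31, Mul(Add(5, 0), -2)), Add(-14, Mul(4, -6))) = Mul(Add(31, Mul(5, -2)), Add(-14, -24)) = Mul(Add(31, -10), -38) = Mul(21, -38) = -798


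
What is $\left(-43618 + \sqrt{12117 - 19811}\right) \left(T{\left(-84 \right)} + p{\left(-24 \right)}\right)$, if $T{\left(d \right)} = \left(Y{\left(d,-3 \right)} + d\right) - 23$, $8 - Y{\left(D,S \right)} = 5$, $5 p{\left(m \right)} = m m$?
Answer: $- \frac{2442608}{5} + \frac{56 i \sqrt{7694}}{5} \approx -4.8852 \cdot 10^{5} + 982.41 i$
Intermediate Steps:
$p{\left(m \right)} = \frac{m^{2}}{5}$ ($p{\left(m \right)} = \frac{m m}{5} = \frac{m^{2}}{5}$)
$Y{\left(D,S \right)} = 3$ ($Y{\left(D,S \right)} = 8 - 5 = 3$)
$T{\left(d \right)} = -20 + d$ ($T{\left(d \right)} = \left(3 + d\right) - 23 = -20 + d$)
$\left(-43618 + \sqrt{12117 - 19811}\right) \left(T{\left(-84 \right)} + p{\left(-24 \right)}\right) = \left(-43618 + \sqrt{12117 - 19811}\right) \left(\left(-20 - 84\right) + \frac{\left(-24\right)^{2}}{5}\right) = \left(-43618 + \sqrt{-7694}\right) \left(-104 + \frac{1}{5} \cdot 576\right) = \left(-43618 + i \sqrt{7694}\right) \left(-104 + \frac{576}{5}\right) = \left(-43618 + i \sqrt{7694}\right) \frac{56}{5} = - \frac{2442608}{5} + \frac{56 i \sqrt{7694}}{5}$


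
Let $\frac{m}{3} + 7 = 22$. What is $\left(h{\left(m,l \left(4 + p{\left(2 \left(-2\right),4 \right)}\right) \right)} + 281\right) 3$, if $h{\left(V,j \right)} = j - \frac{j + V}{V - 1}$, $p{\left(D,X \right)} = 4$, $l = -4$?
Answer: $\frac{32829}{44} \approx 746.11$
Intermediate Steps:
$m = 45$ ($m = -21 + 3 \cdot 22 = -21 + 66 = 45$)
$h{\left(V,j \right)} = j - \frac{V + j}{-1 + V}$
$\left(h{\left(m,l \left(4 + p{\left(2 \left(-2\right),4 \right)}\right) \right)} + 281\right) 3 = \left(\frac{\left(-1\right) 45 - 2 \left(- 4 \left(4 + 4\right)\right) + 45 \left(- 4 \left(4 + 4\right)\right)}{-1 + 45} + 281\right) 3 = \left(\frac{-45 - 2 \left(\left(-4\right) 8\right) + 45 \left(\left(-4\right) 8\right)}{44} + 281\right) 3 = \left(\frac{-45 - -64 + 45 \left(-32\right)}{44} + 281\right) 3 = \left(\frac{-45 + 64 - 1440}{44} + 281\right) 3 = \left(\frac{1}{44} \left(-1421\right) + 281\right) 3 = \left(- \frac{1421}{44} + 281\right) 3 = \frac{10943}{44} \cdot 3 = \frac{32829}{44}$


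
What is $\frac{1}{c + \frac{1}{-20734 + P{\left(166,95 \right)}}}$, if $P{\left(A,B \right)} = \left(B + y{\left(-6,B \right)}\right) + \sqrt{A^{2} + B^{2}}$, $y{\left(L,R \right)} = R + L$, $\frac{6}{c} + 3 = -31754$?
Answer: $- \frac{101184212595048}{24041356333} + \frac{1008507049 \sqrt{36581}}{24041356333} \approx -4200.7$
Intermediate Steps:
$c = - \frac{6}{31757}$ ($c = \frac{6}{-3 - 31754} = \frac{6}{-31757} = 6 \left(- \frac{1}{31757}\right) = - \frac{6}{31757} \approx -0.00018893$)
$y{\left(L,R \right)} = L + R$
$P{\left(A,B \right)} = -6 + \sqrt{A^{2} + B^{2}} + 2 B$ ($P{\left(A,B \right)} = \left(B + \left(-6 + B\right)\right) + \sqrt{A^{2} + B^{2}} = \left(-6 + 2 B\right) + \sqrt{A^{2} + B^{2}} = -6 + \sqrt{A^{2} + B^{2}} + 2 B$)
$\frac{1}{c + \frac{1}{-20734 + P{\left(166,95 \right)}}} = \frac{1}{- \frac{6}{31757} + \frac{1}{-20734 + \left(-6 + \sqrt{166^{2} + 95^{2}} + 2 \cdot 95\right)}} = \frac{1}{- \frac{6}{31757} + \frac{1}{-20734 + \left(-6 + \sqrt{27556 + 9025} + 190\right)}} = \frac{1}{- \frac{6}{31757} + \frac{1}{-20734 + \left(-6 + \sqrt{36581} + 190\right)}} = \frac{1}{- \frac{6}{31757} + \frac{1}{-20734 + \left(184 + \sqrt{36581}\right)}} = \frac{1}{- \frac{6}{31757} + \frac{1}{-20550 + \sqrt{36581}}}$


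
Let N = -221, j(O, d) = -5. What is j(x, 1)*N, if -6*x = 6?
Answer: 1105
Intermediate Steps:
x = -1 (x = -⅙*6 = -1)
j(x, 1)*N = -5*(-221) = 1105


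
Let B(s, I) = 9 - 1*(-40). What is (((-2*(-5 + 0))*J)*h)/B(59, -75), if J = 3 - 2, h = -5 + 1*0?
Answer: -50/49 ≈ -1.0204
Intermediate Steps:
B(s, I) = 49 (B(s, I) = 9 + 40 = 49)
h = -5 (h = -5 + 0 = -5)
J = 1
(((-2*(-5 + 0))*J)*h)/B(59, -75) = ((-2*(-5 + 0)*1)*(-5))/49 = ((-2*(-5)*1)*(-5))*(1/49) = ((10*1)*(-5))*(1/49) = (10*(-5))*(1/49) = -50*1/49 = -50/49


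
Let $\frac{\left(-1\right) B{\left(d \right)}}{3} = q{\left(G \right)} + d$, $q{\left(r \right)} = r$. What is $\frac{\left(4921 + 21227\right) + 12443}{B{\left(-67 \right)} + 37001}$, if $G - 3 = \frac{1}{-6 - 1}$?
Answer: $\frac{270137}{260354} \approx 1.0376$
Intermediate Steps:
$G = \frac{20}{7}$ ($G = 3 + \frac{1}{-6 - 1} = 3 + \frac{1}{-7} = 3 - \frac{1}{7} = \frac{20}{7} \approx 2.8571$)
$B{\left(d \right)} = - \frac{60}{7} - 3 d$ ($B{\left(d \right)} = - 3 \left(\frac{20}{7} + d\right) = - \frac{60}{7} - 3 d$)
$\frac{\left(4921 + 21227\right) + 12443}{B{\left(-67 \right)} + 37001} = \frac{\left(4921 + 21227\right) + 12443}{\left(- \frac{60}{7} - -201\right) + 37001} = \frac{26148 + 12443}{\left(- \frac{60}{7} + 201\right) + 37001} = \frac{38591}{\frac{1347}{7} + 37001} = \frac{38591}{\frac{260354}{7}} = 38591 \cdot \frac{7}{260354} = \frac{270137}{260354}$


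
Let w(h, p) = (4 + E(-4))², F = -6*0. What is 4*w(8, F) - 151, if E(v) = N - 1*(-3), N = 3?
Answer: 249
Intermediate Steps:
E(v) = 6 (E(v) = 3 - 1*(-3) = 3 + 3 = 6)
F = 0
w(h, p) = 100 (w(h, p) = (4 + 6)² = 10² = 100)
4*w(8, F) - 151 = 4*100 - 151 = 400 - 151 = 249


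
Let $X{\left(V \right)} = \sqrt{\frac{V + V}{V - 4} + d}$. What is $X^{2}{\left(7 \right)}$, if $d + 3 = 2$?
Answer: $\frac{11}{3} \approx 3.6667$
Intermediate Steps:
$d = -1$ ($d = -3 + 2 = -1$)
$X{\left(V \right)} = \sqrt{-1 + \frac{2 V}{-4 + V}}$ ($X{\left(V \right)} = \sqrt{\frac{V + V}{V - 4} - 1} = \sqrt{\frac{2 V}{-4 + V} - 1} = \sqrt{-1 + \frac{2 V}{-4 + V}}$)
$X^{2}{\left(7 \right)} = \left(\sqrt{\frac{4 + 7}{-4 + 7}}\right)^{2} = \left(\sqrt{\frac{1}{3} \cdot 11}\right)^{2} = \left(\sqrt{\frac{11}{3}}\right)^{2} = \left(\frac{\sqrt{33}}{3}\right)^{2} = \frac{11}{3}$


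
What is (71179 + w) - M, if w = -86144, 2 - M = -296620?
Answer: -311587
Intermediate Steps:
M = 296622 (M = 2 - 1*(-296620) = 2 + 296620 = 296622)
(71179 + w) - M = (71179 - 86144) - 1*296622 = -14965 - 296622 = -311587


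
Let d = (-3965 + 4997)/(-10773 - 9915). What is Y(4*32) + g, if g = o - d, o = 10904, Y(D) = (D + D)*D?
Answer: 37645307/862 ≈ 43672.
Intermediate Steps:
Y(D) = 2*D**2 (Y(D) = (2*D)*D = 2*D**2)
d = -43/862 (d = 1032/(-20688) = 1032*(-1/20688) = -43/862 ≈ -0.049884)
g = 9399291/862 (g = 10904 - 1*(-43/862) = 10904 + 43/862 = 9399291/862 ≈ 10904.)
Y(4*32) + g = 2*(4*32)**2 + 9399291/862 = 2*128**2 + 9399291/862 = 2*16384 + 9399291/862 = 32768 + 9399291/862 = 37645307/862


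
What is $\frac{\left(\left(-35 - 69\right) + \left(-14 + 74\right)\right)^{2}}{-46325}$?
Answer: $- \frac{1936}{46325} \approx -0.041792$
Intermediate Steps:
$\frac{\left(\left(-35 - 69\right) + \left(-14 + 74\right)\right)^{2}}{-46325} = \left(-104 + 60\right)^{2} \left(- \frac{1}{46325}\right) = \left(-44\right)^{2} \left(- \frac{1}{46325}\right) = 1936 \left(- \frac{1}{46325}\right) = - \frac{1936}{46325}$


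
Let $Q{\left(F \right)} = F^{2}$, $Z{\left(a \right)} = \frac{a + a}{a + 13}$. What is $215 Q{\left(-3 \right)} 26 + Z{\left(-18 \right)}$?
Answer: $\frac{251586}{5} \approx 50317.0$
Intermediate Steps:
$Z{\left(a \right)} = \frac{2 a}{13 + a}$
$215 Q{\left(-3 \right)} 26 + Z{\left(-18 \right)} = 215 \left(-3\right)^{2} \cdot 26 + 2 \left(-18\right) \frac{1}{13 - 18} = 215 \cdot 9 \cdot 26 + 2 \left(-18\right) \frac{1}{-5} = 215 \cdot 234 + 2 \left(-18\right) \left(- \frac{1}{5}\right) = 50310 + \frac{36}{5} = \frac{251586}{5}$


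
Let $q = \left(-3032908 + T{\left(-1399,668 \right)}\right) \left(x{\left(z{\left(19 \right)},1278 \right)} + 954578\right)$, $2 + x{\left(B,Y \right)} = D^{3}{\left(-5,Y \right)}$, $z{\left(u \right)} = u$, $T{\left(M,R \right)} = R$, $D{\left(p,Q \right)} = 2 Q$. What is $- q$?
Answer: $50637347298190080$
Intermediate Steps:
$x{\left(B,Y \right)} = -2 + 8 Y^{3}$ ($x{\left(B,Y \right)} = -2 + \left(2 Y\right)^{3} = -2 + 8 Y^{3}$)
$q = -50637347298190080$ ($q = \left(-3032908 + 668\right) \left(\left(-2 + 8 \cdot 1278^{3}\right) + 954578\right) = - 3032240 \left(\left(-2 + 8 \cdot 2087336952\right) + 954578\right) = - 3032240 \left(\left(-2 + 16698695616\right) + 954578\right) = - 3032240 \left(16698695614 + 954578\right) = \left(-3032240\right) 16699650192 = -50637347298190080$)
$- q = \left(-1\right) \left(-50637347298190080\right) = 50637347298190080$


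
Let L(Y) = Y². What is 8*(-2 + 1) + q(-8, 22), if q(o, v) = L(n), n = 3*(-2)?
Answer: 28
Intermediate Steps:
n = -6
q(o, v) = 36 (q(o, v) = (-6)² = 36)
8*(-2 + 1) + q(-8, 22) = 8*(-2 + 1) + 36 = 8*(-1) + 36 = -8 + 36 = 28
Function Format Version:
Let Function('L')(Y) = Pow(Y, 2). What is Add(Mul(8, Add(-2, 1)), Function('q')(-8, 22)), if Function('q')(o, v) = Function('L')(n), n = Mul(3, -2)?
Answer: 28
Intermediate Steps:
n = -6
Function('q')(o, v) = 36 (Function('q')(o, v) = Pow(-6, 2) = 36)
Add(Mul(8, Add(-2, 1)), Function('q')(-8, 22)) = Add(Mul(8, Add(-2, 1)), 36) = Add(Mul(8, -1), 36) = Add(-8, 36) = 28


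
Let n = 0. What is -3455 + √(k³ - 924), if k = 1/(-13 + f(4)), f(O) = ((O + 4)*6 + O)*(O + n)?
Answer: -3455 + I*√1336012177305/38025 ≈ -3455.0 + 30.397*I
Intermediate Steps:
f(O) = O*(24 + 7*O) (f(O) = ((O + 4)*6 + O)*(O + 0) = ((4 + O)*6 + O)*O = ((24 + 6*O) + O)*O = (24 + 7*O)*O = O*(24 + 7*O))
k = 1/195 (k = 1/(-13 + 4*(24 + 7*4)) = 1/(-13 + 4*(24 + 28)) = 1/(-13 + 4*52) = 1/(-13 + 208) = 1/195 ≈ 0.0051282)
-3455 + √(k³ - 924) = -3455 + √((1/195)³ - 924) = -3455 + √(1/7414875 - 924) = -3455 + √(-6851344499/7414875) = -3455 + I*√1336012177305/38025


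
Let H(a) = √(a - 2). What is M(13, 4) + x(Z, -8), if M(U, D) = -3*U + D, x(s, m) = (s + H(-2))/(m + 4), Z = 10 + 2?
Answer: -38 - I/2 ≈ -38.0 - 0.5*I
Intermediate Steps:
Z = 12
H(a) = √(-2 + a)
x(s, m) = (s + 2*I)/(4 + m) (x(s, m) = (s + √(-2 - 2))/(m + 4) = (s + √(-4))/(4 + m) = (s + 2*I)/(4 + m))
M(U, D) = D - 3*U
M(13, 4) + x(Z, -8) = (4 - 3*13) + (12 + 2*I)/(4 - 8) = (4 - 39) + (12 + 2*I)/(-4) = -35 - (12 + 2*I)/4 = -35 + (-3 - I/2) = -38 - I/2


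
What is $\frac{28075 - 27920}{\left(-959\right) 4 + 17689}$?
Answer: $\frac{155}{13853} \approx 0.011189$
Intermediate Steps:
$\frac{28075 - 27920}{\left(-959\right) 4 + 17689} = \frac{155}{-3836 + 17689} = \frac{155}{13853}$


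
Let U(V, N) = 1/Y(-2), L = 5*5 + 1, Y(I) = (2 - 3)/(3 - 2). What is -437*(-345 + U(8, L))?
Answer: 151202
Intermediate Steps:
Y(I) = -1 (Y(I) = -1/1 = -1*1 = -1)
L = 26 (L = 25 + 1 = 26)
U(V, N) = -1 (U(V, N) = 1/(-1) = -1)
-437*(-345 + U(8, L)) = -437*(-345 - 1) = -437*(-346) = 151202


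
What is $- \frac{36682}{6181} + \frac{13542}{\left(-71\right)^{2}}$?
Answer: $- \frac{101210860}{31158421} \approx -3.2483$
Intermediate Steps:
$- \frac{36682}{6181} + \frac{13542}{\left(-71\right)^{2}} = \left(-36682\right) \frac{1}{6181} + \frac{13542}{5041} = - \frac{36682}{6181} + 13542 \cdot \frac{1}{5041} = - \frac{36682}{6181} + \frac{13542}{5041} = - \frac{101210860}{31158421}$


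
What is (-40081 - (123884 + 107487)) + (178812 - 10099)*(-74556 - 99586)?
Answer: -29380290698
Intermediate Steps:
(-40081 - (123884 + 107487)) + (178812 - 10099)*(-74556 - 99586) = (-40081 - 1*231371) + 168713*(-174142) = (-40081 - 231371) - 29380019246 = -271452 - 29380019246 = -29380290698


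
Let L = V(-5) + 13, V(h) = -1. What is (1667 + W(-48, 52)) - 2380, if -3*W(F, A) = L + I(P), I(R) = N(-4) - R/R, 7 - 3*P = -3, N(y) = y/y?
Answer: -717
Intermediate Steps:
N(y) = 1
P = 10/3 (P = 7/3 - ⅓*(-3) = 7/3 + 1 = 10/3 ≈ 3.3333)
L = 12 (L = -1 + 13 = 12)
I(R) = 0 (I(R) = 1 - R/R = 1 - 1*1 = 1 - 1 = 0)
W(F, A) = -4 (W(F, A) = -(12 + 0)/3 = -⅓*12 = -4)
(1667 + W(-48, 52)) - 2380 = (1667 - 4) - 2380 = 1663 - 2380 = -717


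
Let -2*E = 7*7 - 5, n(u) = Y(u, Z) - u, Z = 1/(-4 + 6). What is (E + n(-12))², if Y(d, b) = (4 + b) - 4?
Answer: 361/4 ≈ 90.250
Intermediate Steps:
Z = ½ (Z = 1/2 = ½ ≈ 0.50000)
Y(d, b) = b
n(u) = ½ - u
E = -22 (E = -(7*7 - 5)/2 = -(49 - 5)/2 = -½*44 = -22)
(E + n(-12))² = (-22 + (½ - 1*(-12)))² = (-22 + (½ + 12))² = (-22 + 25/2)² = (-19/2)² = 361/4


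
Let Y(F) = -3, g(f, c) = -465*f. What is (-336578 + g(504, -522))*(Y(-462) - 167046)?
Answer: 95374621962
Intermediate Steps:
(-336578 + g(504, -522))*(Y(-462) - 167046) = (-336578 - 465*504)*(-3 - 167046) = (-336578 - 234360)*(-167049) = -570938*(-167049) = 95374621962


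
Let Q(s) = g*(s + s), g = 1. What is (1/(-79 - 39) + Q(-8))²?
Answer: 3568321/13924 ≈ 256.27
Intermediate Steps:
Q(s) = 2*s (Q(s) = 1*(s + s) = 1*(2*s) = 2*s)
(1/(-79 - 39) + Q(-8))² = (1/(-79 - 39) + 2*(-8))² = (1/(-118) - 16)² = (-1/118 - 16)² = (-1889/118)² = 3568321/13924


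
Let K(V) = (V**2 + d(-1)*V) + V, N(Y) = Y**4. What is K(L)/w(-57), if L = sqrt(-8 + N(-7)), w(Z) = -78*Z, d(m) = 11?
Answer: 2393/4446 + 2*sqrt(2393)/741 ≈ 0.67027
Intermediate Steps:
L = sqrt(2393) (L = sqrt(-8 + (-7)**4) = sqrt(-8 + 2401) = sqrt(2393) ≈ 48.918)
K(V) = V**2 + 12*V (K(V) = (V**2 + 11*V) + V = V**2 + 12*V)
K(L)/w(-57) = (sqrt(2393)*(12 + sqrt(2393)))/((-78*(-57))) = (sqrt(2393)*(12 + sqrt(2393)))/4446 = (sqrt(2393)*(12 + sqrt(2393)))*(1/4446) = sqrt(2393)*(12 + sqrt(2393))/4446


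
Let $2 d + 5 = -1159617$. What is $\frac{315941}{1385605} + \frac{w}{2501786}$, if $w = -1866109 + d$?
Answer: $- \frac{1299331105487}{1733243595265} \approx -0.74965$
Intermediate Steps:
$d = -579811$ ($d = - \frac{5}{2} + \frac{1}{2} \left(-1159617\right) = - \frac{5}{2} - \frac{1159617}{2} = -579811$)
$w = -2445920$ ($w = -1866109 - 579811 = -2445920$)
$\frac{315941}{1385605} + \frac{w}{2501786} = \frac{315941}{1385605} - \frac{2445920}{2501786} = 315941 \cdot \frac{1}{1385605} - \frac{1222960}{1250893} = \frac{315941}{1385605} - \frac{1222960}{1250893} = - \frac{1299331105487}{1733243595265}$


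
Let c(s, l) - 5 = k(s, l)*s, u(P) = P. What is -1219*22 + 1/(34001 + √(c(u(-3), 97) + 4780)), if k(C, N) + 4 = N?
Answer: -31003310774909/1156063495 - √4506/1156063495 ≈ -26818.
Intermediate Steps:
k(C, N) = -4 + N
c(s, l) = 5 + s*(-4 + l) (c(s, l) = 5 + (-4 + l)*s = 5 + s*(-4 + l))
-1219*22 + 1/(34001 + √(c(u(-3), 97) + 4780)) = -1219*22 + 1/(34001 + √((5 - 3*(-4 + 97)) + 4780)) = -26818 + 1/(34001 + √((5 - 3*93) + 4780)) = -26818 + 1/(34001 + √((5 - 279) + 4780)) = -26818 + 1/(34001 + √(-274 + 4780)) = -26818 + 1/(34001 + √4506)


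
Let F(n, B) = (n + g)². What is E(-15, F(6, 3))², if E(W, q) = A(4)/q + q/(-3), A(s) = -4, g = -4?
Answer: 49/9 ≈ 5.4444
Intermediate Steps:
F(n, B) = (-4 + n)² (F(n, B) = (n - 4)² = (-4 + n)²)
E(W, q) = -4/q - q/3 (E(W, q) = -4/q + q/(-3) = -4/q + q*(-⅓) = -4/q - q/3)
E(-15, F(6, 3))² = (-4/(-4 + 6)² - (-4 + 6)²/3)² = (-4/(2²) - ⅓*2²)² = (-4/4 - ⅓*4)² = (-4*¼ - 4/3)² = (-1 - 4/3)² = (-7/3)² = 49/9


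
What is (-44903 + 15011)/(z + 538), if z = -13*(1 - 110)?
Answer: -29892/1955 ≈ -15.290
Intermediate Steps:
z = 1417 (z = -13*(-109) = 1417)
(-44903 + 15011)/(z + 538) = (-44903 + 15011)/(1417 + 538) = -29892/1955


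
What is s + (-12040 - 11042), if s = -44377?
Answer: -67459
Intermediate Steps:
s + (-12040 - 11042) = -44377 + (-12040 - 11042) = -44377 - 23082 = -67459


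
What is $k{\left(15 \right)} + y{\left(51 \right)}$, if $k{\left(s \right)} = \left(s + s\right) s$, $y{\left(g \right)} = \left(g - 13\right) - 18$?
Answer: $470$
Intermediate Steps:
$y{\left(g \right)} = -31 + g$ ($y{\left(g \right)} = \left(-13 + g\right) - 18 = -31 + g$)
$k{\left(s \right)} = 2 s^{2}$ ($k{\left(s \right)} = 2 s s = 2 s^{2}$)
$k{\left(15 \right)} + y{\left(51 \right)} = 2 \cdot 15^{2} + \left(-31 + 51\right) = 2 \cdot 225 + 20 = 450 + 20 = 470$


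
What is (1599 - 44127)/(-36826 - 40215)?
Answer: 42528/77041 ≈ 0.55202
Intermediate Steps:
(1599 - 44127)/(-36826 - 40215) = -42528/(-77041) = -42528*(-1/77041) = 42528/77041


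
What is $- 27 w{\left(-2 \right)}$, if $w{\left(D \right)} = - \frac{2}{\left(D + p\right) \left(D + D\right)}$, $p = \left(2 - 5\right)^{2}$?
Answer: $- \frac{27}{14} \approx -1.9286$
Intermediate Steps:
$p = 9$ ($p = \left(-3\right)^{2} = 9$)
$w{\left(D \right)} = - \frac{1}{D \left(9 + D\right)}$ ($w{\left(D \right)} = - \frac{2}{\left(D + 9\right) \left(D + D\right)} = - \frac{2}{\left(9 + D\right) 2 D} = - \frac{2}{2 D \left(9 + D\right)} = - 2 \frac{1}{2 D \left(9 + D\right)} = - \frac{1}{D \left(9 + D\right)}$)
$- 27 w{\left(-2 \right)} = - 27 \left(- \frac{1}{\left(-2\right) \left(9 - 2\right)}\right) = - 27 \left(\left(-1\right) \left(- \frac{1}{2}\right) \frac{1}{7}\right) = \left(-27\right) \frac{1}{14} = - \frac{27}{14}$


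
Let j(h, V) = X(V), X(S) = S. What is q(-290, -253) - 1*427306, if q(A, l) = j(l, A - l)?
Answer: -427343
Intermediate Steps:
j(h, V) = V
q(A, l) = A - l
q(-290, -253) - 1*427306 = (-290 - 1*(-253)) - 1*427306 = (-290 + 253) - 427306 = -37 - 427306 = -427343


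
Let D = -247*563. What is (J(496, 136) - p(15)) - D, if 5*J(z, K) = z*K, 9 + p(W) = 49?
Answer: 762561/5 ≈ 1.5251e+5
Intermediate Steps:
p(W) = 40 (p(W) = -9 + 49 = 40)
J(z, K) = K*z/5 (J(z, K) = (z*K)/5 = (K*z)/5 = K*z/5)
D = -139061
(J(496, 136) - p(15)) - D = ((⅕)*136*496 - 1*40) - 1*(-139061) = (67456/5 - 40) + 139061 = 67256/5 + 139061 = 762561/5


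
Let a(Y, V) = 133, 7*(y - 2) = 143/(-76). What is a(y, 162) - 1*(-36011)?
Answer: 36144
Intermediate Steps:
y = 921/532 (y = 2 + (143/(-76))/7 = 2 + (143*(-1/76))/7 = 2 + (1/7)*(-143/76) = 2 - 143/532 = 921/532 ≈ 1.7312)
a(y, 162) - 1*(-36011) = 133 - 1*(-36011) = 133 + 36011 = 36144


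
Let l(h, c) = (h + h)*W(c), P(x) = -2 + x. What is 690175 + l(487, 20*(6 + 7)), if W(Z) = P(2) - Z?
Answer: 436935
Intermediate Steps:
W(Z) = -Z (W(Z) = (-2 + 2) - Z = 0 - Z = -Z)
l(h, c) = -2*c*h (l(h, c) = (h + h)*(-c) = (2*h)*(-c) = -2*c*h)
690175 + l(487, 20*(6 + 7)) = 690175 - 2*20*(6 + 7)*487 = 690175 - 2*20*13*487 = 690175 - 2*260*487 = 690175 - 253240 = 436935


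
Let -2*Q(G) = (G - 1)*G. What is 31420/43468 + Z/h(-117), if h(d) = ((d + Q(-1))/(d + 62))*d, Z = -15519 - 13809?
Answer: 226119895/1923459 ≈ 117.56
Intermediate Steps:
Q(G) = -G*(-1 + G)/2 (Q(G) = -(G - 1)*G/2 = -(-1 + G)*G/2 = -G*(-1 + G)/2)
Z = -29328
h(d) = d*(-1 + d)/(62 + d) (h(d) = ((d + (½)*(-1)*(1 - 1*(-1)))/(d + 62))*d = ((d + (½)*(-1)*(1 + 1))/(62 + d))*d = ((d + (½)*(-1)*2)/(62 + d))*d = ((d - 1)/(62 + d))*d = ((-1 + d)/(62 + d))*d = d*(-1 + d)/(62 + d))
31420/43468 + Z/h(-117) = 31420/43468 - 29328*(-(62 - 117)/(117*(-1 - 117))) = 31420*(1/43468) - 29328/((-117*(-118)/(-55))) = 7855/10867 - 29328/((-117*(-1/55)*(-118))) = 7855/10867 - 29328/(-13806/55) = 7855/10867 - 29328*(-55/13806) = 7855/10867 + 20680/177 = 226119895/1923459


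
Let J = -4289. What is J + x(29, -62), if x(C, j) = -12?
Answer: -4301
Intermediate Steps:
J + x(29, -62) = -4289 - 12 = -4301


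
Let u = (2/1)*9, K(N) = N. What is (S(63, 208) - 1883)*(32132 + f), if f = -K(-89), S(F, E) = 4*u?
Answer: -58352231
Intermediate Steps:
u = 18 (u = (2*1)*9 = 2*9 = 18)
S(F, E) = 72 (S(F, E) = 4*18 = 72)
f = 89 (f = -1*(-89) = 89)
(S(63, 208) - 1883)*(32132 + f) = (72 - 1883)*(32132 + 89) = -1811*32221 = -58352231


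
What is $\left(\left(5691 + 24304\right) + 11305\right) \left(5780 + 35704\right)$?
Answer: $1713289200$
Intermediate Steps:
$\left(\left(5691 + 24304\right) + 11305\right) \left(5780 + 35704\right) = \left(29995 + 11305\right) 41484 = 41300 \cdot 41484 = 1713289200$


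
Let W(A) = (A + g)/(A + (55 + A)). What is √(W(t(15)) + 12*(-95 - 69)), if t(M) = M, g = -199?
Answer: 22*I*√29410/85 ≈ 44.387*I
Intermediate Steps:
W(A) = (-199 + A)/(55 + 2*A) (W(A) = (A - 199)/(A + (55 + A)) = (-199 + A)/(55 + 2*A))
√(W(t(15)) + 12*(-95 - 69)) = √((-199 + 15)/(55 + 2*15) + 12*(-95 - 69)) = √(-184/(55 + 30) + 12*(-164)) = √(-184/85 - 1968) = √(-167464/85) = 22*I*√29410/85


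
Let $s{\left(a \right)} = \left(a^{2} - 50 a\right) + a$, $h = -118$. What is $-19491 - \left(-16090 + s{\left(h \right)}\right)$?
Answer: $-23107$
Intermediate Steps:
$s{\left(a \right)} = a^{2} - 49 a$
$-19491 - \left(-16090 + s{\left(h \right)}\right) = -19491 - \left(-16090 - 118 \left(-49 - 118\right)\right) = -19491 - \left(-16090 - -19706\right) = -19491 - \left(-16090 + 19706\right) = -19491 - 3616 = -23107$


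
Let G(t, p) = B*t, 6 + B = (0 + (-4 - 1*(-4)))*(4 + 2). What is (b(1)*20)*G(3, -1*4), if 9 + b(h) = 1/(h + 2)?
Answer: 3120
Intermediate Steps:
B = -6 (B = -6 + (0 + (-4 - 1*(-4)))*(4 + 2) = -6 + (0 + (-4 + 4))*6 = -6 + (0 + 0)*6 = -6 + 0*6 = -6 + 0 = -6)
b(h) = -9 + 1/(2 + h) (b(h) = -9 + 1/(h + 2) = -9 + 1/(2 + h))
G(t, p) = -6*t
(b(1)*20)*G(3, -1*4) = (((-17 - 9*1)/(2 + 1))*20)*(-6*3) = (((-17 - 9)/3)*20)*(-18) = (((1/3)*(-26))*20)*(-18) = -26/3*20*(-18) = -520/3*(-18) = 3120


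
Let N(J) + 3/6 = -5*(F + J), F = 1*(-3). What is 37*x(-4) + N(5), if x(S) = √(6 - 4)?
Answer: -21/2 + 37*√2 ≈ 41.826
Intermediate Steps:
F = -3
x(S) = √2
N(J) = 29/2 - 5*J (N(J) = -½ - 5*(-3 + J) = -½ + (15 - 5*J) = 29/2 - 5*J)
37*x(-4) + N(5) = 37*√2 + (29/2 - 5*5) = 37*√2 + (29/2 - 25) = 37*√2 - 21/2 = -21/2 + 37*√2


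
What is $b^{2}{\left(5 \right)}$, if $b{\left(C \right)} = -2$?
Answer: $4$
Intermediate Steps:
$b^{2}{\left(5 \right)} = \left(-2\right)^{2} = 4$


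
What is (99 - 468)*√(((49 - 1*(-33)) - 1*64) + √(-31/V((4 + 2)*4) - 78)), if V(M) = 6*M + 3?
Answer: -123*√(7938 + 21*I*√34491)/7 ≈ -1609.6 - 374.06*I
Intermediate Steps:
V(M) = 3 + 6*M
(99 - 468)*√(((49 - 1*(-33)) - 1*64) + √(-31/V((4 + 2)*4) - 78)) = (99 - 468)*√(((49 - 1*(-33)) - 1*64) + √(-31/(3 + 6*((4 + 2)*4)) - 78)) = -369*√(((49 + 33) - 64) + √(-31/(3 + 6*(6*4)) - 78)) = -369*√((82 - 64) + √(-31/(3 + 6*24) - 78)) = -369*√(18 + √(-31/(3 + 144) - 78)) = -369*√(18 + √(-31/147 - 78)) = -369*√(18 + √(-11497/147)) = -369*√(18 + I*√34491/21)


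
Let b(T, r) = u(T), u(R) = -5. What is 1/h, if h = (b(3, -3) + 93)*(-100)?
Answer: -1/8800 ≈ -0.00011364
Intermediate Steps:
b(T, r) = -5
h = -8800 (h = (-5 + 93)*(-100) = 88*(-100) = -8800)
1/h = 1/(-8800) = -1/8800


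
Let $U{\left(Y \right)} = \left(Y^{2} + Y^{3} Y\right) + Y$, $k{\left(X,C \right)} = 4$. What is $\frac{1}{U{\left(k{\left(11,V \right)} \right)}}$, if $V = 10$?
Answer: $\frac{1}{276} \approx 0.0036232$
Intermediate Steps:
$U{\left(Y \right)} = Y + Y^{2} + Y^{4}$ ($U{\left(Y \right)} = \left(Y^{2} + Y^{4}\right) + Y = Y + Y^{2} + Y^{4}$)
$\frac{1}{U{\left(k{\left(11,V \right)} \right)}} = \frac{1}{4 \left(1 + 4 + 4^{3}\right)} = \frac{1}{4 \left(1 + 4 + 64\right)} = \frac{1}{4 \cdot 69} = \frac{1}{276}$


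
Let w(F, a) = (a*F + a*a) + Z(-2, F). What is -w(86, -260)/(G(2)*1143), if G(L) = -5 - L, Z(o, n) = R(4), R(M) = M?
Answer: 45244/8001 ≈ 5.6548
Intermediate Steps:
Z(o, n) = 4
w(F, a) = 4 + a² + F*a (w(F, a) = (a*F + a*a) + 4 = (F*a + a²) + 4 = (a² + F*a) + 4 = 4 + a² + F*a)
-w(86, -260)/(G(2)*1143) = -(4 + (-260)² + 86*(-260))/((-5 - 1*2)*1143) = -(4 + 67600 - 22360)/((-5 - 2)*1143) = -45244/((-7*1143)) = -45244/(-8001) = -45244*(-1)/8001 = -1*(-45244/8001) = 45244/8001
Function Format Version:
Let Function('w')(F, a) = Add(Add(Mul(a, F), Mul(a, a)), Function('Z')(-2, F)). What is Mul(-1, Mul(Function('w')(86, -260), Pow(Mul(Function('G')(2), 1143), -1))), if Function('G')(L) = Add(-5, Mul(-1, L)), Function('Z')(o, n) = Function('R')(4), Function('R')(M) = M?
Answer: Rational(45244, 8001) ≈ 5.6548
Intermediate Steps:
Function('Z')(o, n) = 4
Function('w')(F, a) = Add(4, Pow(a, 2), Mul(F, a)) (Function('w')(F, a) = Add(Add(Mul(a, F), Mul(a, a)), 4) = Add(Add(Mul(F, a), Pow(a, 2)), 4) = Add(Add(Pow(a, 2), Mul(F, a)), 4) = Add(4, Pow(a, 2), Mul(F, a)))
Mul(-1, Mul(Function('w')(86, -260), Pow(Mul(Function('G')(2), 1143), -1))) = Mul(-1, Mul(Add(4, Pow(-260, 2), Mul(86, -260)), Pow(Mul(Add(-5, Mul(-1, 2)), 1143), -1))) = Mul(-1, Mul(Add(4, 67600, -22360), Pow(Mul(Add(-5, -2), 1143), -1))) = Mul(-1, Mul(45244, Pow(Mul(-7, 1143), -1))) = Mul(-1, Mul(45244, Pow(-8001, -1))) = Mul(-1, Mul(45244, Rational(-1, 8001))) = Mul(-1, Rational(-45244, 8001)) = Rational(45244, 8001)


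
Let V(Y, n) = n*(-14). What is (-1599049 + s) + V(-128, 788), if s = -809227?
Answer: -2419308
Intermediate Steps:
V(Y, n) = -14*n
(-1599049 + s) + V(-128, 788) = (-1599049 - 809227) - 14*788 = -2408276 - 11032 = -2419308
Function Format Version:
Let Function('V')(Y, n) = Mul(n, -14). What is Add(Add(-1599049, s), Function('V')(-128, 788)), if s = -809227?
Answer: -2419308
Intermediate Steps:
Function('V')(Y, n) = Mul(-14, n)
Add(Add(-1599049, s), Function('V')(-128, 788)) = Add(Add(-1599049, -809227), Mul(-14, 788)) = Add(-2408276, -11032) = -2419308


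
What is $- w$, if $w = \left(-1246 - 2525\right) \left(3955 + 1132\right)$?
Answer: $19183077$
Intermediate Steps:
$w = -19183077$ ($w = \left(-3771\right) 5087 = -19183077$)
$- w = \left(-1\right) \left(-19183077\right) = 19183077$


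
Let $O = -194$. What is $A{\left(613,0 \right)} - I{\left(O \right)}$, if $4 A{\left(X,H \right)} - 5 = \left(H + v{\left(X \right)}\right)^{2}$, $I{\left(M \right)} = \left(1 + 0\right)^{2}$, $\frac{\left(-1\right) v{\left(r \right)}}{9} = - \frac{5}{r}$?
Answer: $\frac{188897}{751538} \approx 0.25135$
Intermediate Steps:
$v{\left(r \right)} = \frac{45}{r}$ ($v{\left(r \right)} = - 9 \left(- \frac{5}{r}\right) = \frac{45}{r}$)
$I{\left(M \right)} = 1$ ($I{\left(M \right)} = 1^{2} = 1$)
$A{\left(X,H \right)} = \frac{5}{4} + \frac{\left(H + \frac{45}{X}\right)^{2}}{4}$
$A{\left(613,0 \right)} - I{\left(O \right)} = \left(\frac{5}{4} + \frac{\left(45 + 0 \cdot 613\right)^{2}}{4 \cdot 375769}\right) - 1 = \left(\frac{5}{4} + \frac{1}{4} \cdot \frac{1}{375769} \left(45 + 0\right)^{2}\right) - 1 = \left(\frac{5}{4} + \frac{1}{4} \cdot \frac{1}{375769} \cdot 45^{2}\right) - 1 = \left(\frac{5}{4} + \frac{1}{4} \cdot \frac{1}{375769} \cdot 2025\right) - 1 = \left(\frac{5}{4} + \frac{2025}{1503076}\right) - 1 = \frac{940435}{751538} - 1 = \frac{188897}{751538}$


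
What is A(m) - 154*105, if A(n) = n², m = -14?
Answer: -15974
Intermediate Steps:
A(m) - 154*105 = (-14)² - 154*105 = 196 - 16170 = -15974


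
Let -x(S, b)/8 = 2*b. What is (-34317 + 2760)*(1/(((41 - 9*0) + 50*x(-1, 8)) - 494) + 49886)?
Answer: -10788352364649/6853 ≈ -1.5743e+9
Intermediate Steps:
x(S, b) = -16*b
(-34317 + 2760)*(1/(((41 - 9*0) + 50*x(-1, 8)) - 494) + 49886) = (-34317 + 2760)*(1/(((41 - 9*0) + 50*(-16*8)) - 494) + 49886) = -31557*(1/(((41 + 0) + 50*(-128)) - 494) + 49886) = -31557*(1/((41 - 6400) - 494) + 49886) = -31557*(1/(-6359 - 494) + 49886) = -31557*(1/(-6853) + 49886) = -31557*(-1/6853 + 49886) = -31557*341868757/6853 = -10788352364649/6853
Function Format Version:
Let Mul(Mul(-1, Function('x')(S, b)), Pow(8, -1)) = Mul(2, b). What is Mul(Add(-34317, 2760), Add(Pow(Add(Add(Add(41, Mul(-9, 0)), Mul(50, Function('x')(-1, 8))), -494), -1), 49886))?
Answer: Rational(-10788352364649, 6853) ≈ -1.5743e+9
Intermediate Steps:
Function('x')(S, b) = Mul(-16, b) (Function('x')(S, b) = Mul(-8, Mul(2, b)) = Mul(-16, b))
Mul(Add(-34317, 2760), Add(Pow(Add(Add(Add(41, Mul(-9, 0)), Mul(50, Function('x')(-1, 8))), -494), -1), 49886)) = Mul(Add(-34317, 2760), Add(Pow(Add(Add(Add(41, Mul(-9, 0)), Mul(50, Mul(-16, 8))), -494), -1), 49886)) = Mul(-31557, Add(Pow(Add(Add(Add(41, 0), Mul(50, -128)), -494), -1), 49886)) = Mul(-31557, Add(Pow(Add(Add(41, -6400), -494), -1), 49886)) = Mul(-31557, Add(Pow(Add(-6359, -494), -1), 49886)) = Mul(-31557, Add(Pow(-6853, -1), 49886)) = Mul(-31557, Add(Rational(-1, 6853), 49886)) = Mul(-31557, Rational(341868757, 6853)) = Rational(-10788352364649, 6853)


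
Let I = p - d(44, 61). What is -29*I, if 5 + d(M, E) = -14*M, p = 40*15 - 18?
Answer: -34887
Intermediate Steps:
p = 582 (p = 600 - 18 = 582)
d(M, E) = -5 - 14*M
I = 1203 (I = 582 - (-5 - 14*44) = 582 - (-5 - 616) = 582 - 1*(-621) = 582 + 621 = 1203)
-29*I = -29*1203 = -34887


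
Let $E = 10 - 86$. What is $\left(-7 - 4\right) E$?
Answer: $836$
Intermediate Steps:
$E = -76$
$\left(-7 - 4\right) E = \left(-7 - 4\right) \left(-76\right) = \left(-11\right) \left(-76\right) = 836$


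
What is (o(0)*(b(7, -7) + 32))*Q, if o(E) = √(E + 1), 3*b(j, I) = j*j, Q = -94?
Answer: -13630/3 ≈ -4543.3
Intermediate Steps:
b(j, I) = j²/3 (b(j, I) = (j*j)/3 = j²/3)
o(E) = √(1 + E)
(o(0)*(b(7, -7) + 32))*Q = (√(1 + 0)*((⅓)*7² + 32))*(-94) = (√1*((⅓)*49 + 32))*(-94) = (1*(49/3 + 32))*(-94) = (1*(145/3))*(-94) = (145/3)*(-94) = -13630/3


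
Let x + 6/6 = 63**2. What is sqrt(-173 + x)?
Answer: sqrt(3795) ≈ 61.604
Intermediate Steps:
x = 3968 (x = -1 + 63**2 = -1 + 3969 = 3968)
sqrt(-173 + x) = sqrt(-173 + 3968) = sqrt(3795)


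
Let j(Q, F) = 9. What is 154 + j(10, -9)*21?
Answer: 343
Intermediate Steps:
154 + j(10, -9)*21 = 154 + 9*21 = 154 + 189 = 343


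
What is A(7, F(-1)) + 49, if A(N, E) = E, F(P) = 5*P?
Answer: 44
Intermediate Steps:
A(7, F(-1)) + 49 = 5*(-1) + 49 = -5 + 49 = 44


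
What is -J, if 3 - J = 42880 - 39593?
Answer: 3284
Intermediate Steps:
J = -3284 (J = 3 - (42880 - 39593) = 3 - 1*3287 = 3 - 3287 = -3284)
-J = -1*(-3284) = 3284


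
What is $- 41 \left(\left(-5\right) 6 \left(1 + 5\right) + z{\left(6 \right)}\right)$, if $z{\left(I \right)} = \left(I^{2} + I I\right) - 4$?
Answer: $4592$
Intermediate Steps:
$z{\left(I \right)} = -4 + 2 I^{2}$ ($z{\left(I \right)} = \left(I^{2} + I^{2}\right) - 4 = 2 I^{2} - 4 = -4 + 2 I^{2}$)
$- 41 \left(\left(-5\right) 6 \left(1 + 5\right) + z{\left(6 \right)}\right) = - 41 \left(\left(-5\right) 6 \left(1 + 5\right) - \left(4 - 2 \cdot 6^{2}\right)\right) = - 41 \left(\left(-30\right) 6 + \left(-4 + 2 \cdot 36\right)\right) = - 41 \left(-180 + \left(-4 + 72\right)\right) = - 41 \left(-180 + 68\right) = \left(-41\right) \left(-112\right) = 4592$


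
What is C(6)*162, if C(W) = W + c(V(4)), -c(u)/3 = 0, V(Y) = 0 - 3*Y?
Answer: 972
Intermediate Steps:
V(Y) = -3*Y
c(u) = 0 (c(u) = -3*0 = 0)
C(W) = W (C(W) = W + 0 = W)
C(6)*162 = 6*162 = 972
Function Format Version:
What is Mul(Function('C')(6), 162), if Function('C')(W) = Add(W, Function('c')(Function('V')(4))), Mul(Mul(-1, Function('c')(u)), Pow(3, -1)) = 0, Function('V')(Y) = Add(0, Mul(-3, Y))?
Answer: 972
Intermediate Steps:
Function('V')(Y) = Mul(-3, Y)
Function('c')(u) = 0 (Function('c')(u) = Mul(-3, 0) = 0)
Function('C')(W) = W (Function('C')(W) = Add(W, 0) = W)
Mul(Function('C')(6), 162) = Mul(6, 162) = 972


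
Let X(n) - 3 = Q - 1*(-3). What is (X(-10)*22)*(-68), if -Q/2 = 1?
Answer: -5984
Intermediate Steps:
Q = -2 (Q = -2*1 = -2)
X(n) = 4 (X(n) = 3 + (-2 - 1*(-3)) = 3 + (-2 + 3) = 3 + 1 = 4)
(X(-10)*22)*(-68) = (4*22)*(-68) = 88*(-68) = -5984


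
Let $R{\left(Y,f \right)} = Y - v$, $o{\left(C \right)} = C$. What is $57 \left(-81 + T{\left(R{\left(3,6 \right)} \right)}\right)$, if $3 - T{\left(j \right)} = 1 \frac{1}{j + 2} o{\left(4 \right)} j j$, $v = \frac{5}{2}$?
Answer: $- \frac{22344}{5} \approx -4468.8$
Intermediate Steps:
$v = \frac{5}{2}$ ($v = 5 \cdot \frac{1}{2} = \frac{5}{2} \approx 2.5$)
$R{\left(Y,f \right)} = - \frac{5}{2} + Y$ ($R{\left(Y,f \right)} = Y - \frac{5}{2} = - \frac{5}{2} + Y$)
$T{\left(j \right)} = 3 - \frac{4 j^{2}}{2 + j}$ ($T{\left(j \right)} = 3 - 1 \frac{1}{j + 2} \cdot 4 j j = 3 - 1 \frac{1}{2 + j} 4 j^{2} = 3 - \frac{4 j^{2}}{2 + j}$)
$57 \left(-81 + T{\left(R{\left(3,6 \right)} \right)}\right) = 57 \left(-81 + \frac{6 - 4 \left(- \frac{5}{2} + 3\right)^{2} + 3 \left(- \frac{5}{2} + 3\right)}{2 + \left(- \frac{5}{2} + 3\right)}\right) = 57 \left(-81 + \frac{6 - \frac{4}{4} + 3 \cdot \frac{1}{2}}{2 + \frac{1}{2}}\right) = 57 \left(-81 + \frac{6 - 1 + \frac{3}{2}}{\frac{5}{2}}\right) = 57 \left(-81 + \frac{2 \left(6 - 1 + \frac{3}{2}\right)}{5}\right) = 57 \left(-81 + \frac{2}{5} \cdot \frac{13}{2}\right) = 57 \left(-81 + \frac{13}{5}\right) = 57 \left(- \frac{392}{5}\right) = - \frac{22344}{5}$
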